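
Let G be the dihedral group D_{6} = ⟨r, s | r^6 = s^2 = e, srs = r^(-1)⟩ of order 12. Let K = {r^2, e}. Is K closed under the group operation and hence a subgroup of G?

No

r^2 ∈ K but its inverse r^4 ∉ K, so K is not a subgroup.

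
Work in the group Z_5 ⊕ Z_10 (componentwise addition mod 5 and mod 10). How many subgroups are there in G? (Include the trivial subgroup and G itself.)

|G| = 50, so by Lagrange every subgroup order divides 50. Divisors: 1, 2, 5, 10, 25, 50.
Subgroups by order — order 1: 1; order 2: 1; order 5: 6; order 10: 6; order 25: 1; order 50: 1.
Total: 1 + 1 + 6 + 6 + 1 + 1 = 16.

16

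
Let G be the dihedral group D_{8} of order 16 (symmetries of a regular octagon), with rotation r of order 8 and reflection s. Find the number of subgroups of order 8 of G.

3

|G| = 16 and 8 | 16, so subgroups of order 8 are possible by Lagrange.
The subgroups of order 8 are: {e, r, r^2, r^3, r^4, r^5, r^6, r^7}; {e, r^2, r^4, r^6, s, r^2s, r^4s, r^6s}; {e, r^2, r^4, r^6, rs, r^3s, r^5s, r^7s}.
So G has 3 subgroups of order 8.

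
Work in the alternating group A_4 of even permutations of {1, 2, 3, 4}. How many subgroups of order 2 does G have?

3

|G| = 12 and 2 | 12, so subgroups of order 2 are possible by Lagrange.
The subgroups of order 2 are: {e, (1 2)(3 4)}; {e, (1 3)(2 4)}; {e, (1 4)(2 3)}.
So G has 3 subgroups of order 2.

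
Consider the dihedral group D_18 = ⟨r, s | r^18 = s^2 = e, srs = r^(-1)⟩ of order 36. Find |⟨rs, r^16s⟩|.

|⟨rs⟩| = 2 and |⟨r^16s⟩| = 2, so |H| is a multiple of lcm(2, 2) = 2 and divides |G| = 36.
Closing under the operation: H = {e, r^3, r^6, r^9, r^12, r^15, rs, r^4s, r^7s, r^10s, r^13s, r^16s}, so |H| = 12.

12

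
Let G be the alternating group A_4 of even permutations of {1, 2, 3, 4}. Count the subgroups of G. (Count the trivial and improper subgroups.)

10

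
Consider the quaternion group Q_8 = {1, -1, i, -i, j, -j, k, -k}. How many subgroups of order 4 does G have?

|G| = 8 and 4 | 8, so subgroups of order 4 are possible by Lagrange.
The subgroups of order 4 are: {1, -1, i, -i}; {1, -1, j, -j}; {1, -1, k, -k}.
So G has 3 subgroups of order 4.

3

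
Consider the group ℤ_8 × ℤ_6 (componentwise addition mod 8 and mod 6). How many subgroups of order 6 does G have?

3

|G| = 48 and 6 | 48, so subgroups of order 6 are possible by Lagrange.
The subgroups of order 6 are: {(0,0), (0,1), (0,2), (0,3), (0,4), (0,5)}; {(0,0), (0,2), (0,4), (4,0), (4,2), (4,4)}; {(0,0), (0,2), (0,4), (4,1), (4,3), (4,5)}.
So G has 3 subgroups of order 6.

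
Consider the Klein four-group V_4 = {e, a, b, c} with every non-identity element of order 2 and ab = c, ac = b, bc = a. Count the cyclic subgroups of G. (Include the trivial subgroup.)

4

A cyclic subgroup of order d is generated by each of its φ(d) elements of order d, so the cyclic subgroups of order d number (#elements of order d)/φ(d).
Cyclic subgroups by order — order 1: 1; order 2: 3.
Total: 4.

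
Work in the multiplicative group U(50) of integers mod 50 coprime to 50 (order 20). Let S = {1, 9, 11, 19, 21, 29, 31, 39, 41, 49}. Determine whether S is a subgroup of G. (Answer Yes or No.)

|S| = 10 divides |G| = 20, consistent with Lagrange.
S contains the identity, every element's inverse is in S, and S is closed under ·: it is a subgroup.
In fact S = ⟨39⟩.

Yes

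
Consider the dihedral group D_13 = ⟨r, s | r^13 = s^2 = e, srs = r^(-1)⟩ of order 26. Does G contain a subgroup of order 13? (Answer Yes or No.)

13 | 26. A subgroup of order 13 is {e, r, r^2, r^3, r^4, r^5, r^6, r^7, r^8, r^9, r^10, r^11, r^12}.

Yes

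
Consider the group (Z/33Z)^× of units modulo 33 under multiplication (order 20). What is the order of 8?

10

Compute successive powers of 8 mod 33: 8, 31, 17, 4, 32, 25, 2, 16, …; 8^10 ≡ 1 (mod 33).
So |⟨8⟩| = 10.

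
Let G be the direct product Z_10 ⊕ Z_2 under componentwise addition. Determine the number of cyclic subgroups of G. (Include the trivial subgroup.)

8

A cyclic subgroup of order d is generated by each of its φ(d) elements of order d, so the cyclic subgroups of order d number (#elements of order d)/φ(d).
Cyclic subgroups by order — order 1: 1; order 2: 3; order 5: 1; order 10: 3.
Total: 8.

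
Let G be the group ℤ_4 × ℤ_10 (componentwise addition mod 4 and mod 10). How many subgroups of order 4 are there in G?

3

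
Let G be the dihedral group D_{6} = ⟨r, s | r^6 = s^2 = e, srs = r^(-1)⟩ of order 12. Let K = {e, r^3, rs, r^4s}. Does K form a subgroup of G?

|K| = 4 divides |G| = 12, consistent with Lagrange.
K contains the identity, every element's inverse is in K, and K is closed under ·: it is a subgroup.

Yes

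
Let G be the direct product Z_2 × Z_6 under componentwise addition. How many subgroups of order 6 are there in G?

|G| = 12 and 6 | 12, so subgroups of order 6 are possible by Lagrange.
The subgroups of order 6 are: {(0,0), (0,1), (0,2), (0,3), (0,4), (0,5)}; {(0,0), (0,2), (0,4), (1,0), (1,2), (1,4)}; {(0,0), (0,2), (0,4), (1,1), (1,3), (1,5)}.
So G has 3 subgroups of order 6.

3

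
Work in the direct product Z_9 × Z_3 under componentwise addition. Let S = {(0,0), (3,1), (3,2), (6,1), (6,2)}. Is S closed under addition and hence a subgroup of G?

No

|S| = 5 does not divide |G| = 27, so by Lagrange S is not a subgroup.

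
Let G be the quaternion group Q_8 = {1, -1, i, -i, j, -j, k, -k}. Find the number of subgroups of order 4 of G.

3

|G| = 8 and 4 | 8, so subgroups of order 4 are possible by Lagrange.
The subgroups of order 4 are: {1, -1, i, -i}; {1, -1, j, -j}; {1, -1, k, -k}.
So G has 3 subgroups of order 4.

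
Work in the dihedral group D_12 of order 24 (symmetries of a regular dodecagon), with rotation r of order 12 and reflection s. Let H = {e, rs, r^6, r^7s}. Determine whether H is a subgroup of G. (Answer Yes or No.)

|H| = 4 divides |G| = 24, consistent with Lagrange.
H contains the identity, every element's inverse is in H, and H is closed under ·: it is a subgroup.

Yes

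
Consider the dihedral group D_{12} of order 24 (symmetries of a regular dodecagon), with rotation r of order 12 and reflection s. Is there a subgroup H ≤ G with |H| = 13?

No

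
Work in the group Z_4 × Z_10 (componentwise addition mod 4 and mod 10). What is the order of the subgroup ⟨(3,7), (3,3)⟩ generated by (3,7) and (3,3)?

|⟨(3,7)⟩| = 20 and |⟨(3,3)⟩| = 20, so |H| is a multiple of lcm(20, 20) = 20 and divides |G| = 40.
Closing under the operation: H = {(0,0), (0,2), (0,4), (0,6), (0,8), (1,1), (1,3), (1,5), (1,7), (1,9), (2,0), (2,2), (2,4), (2,6), (2,8), (3,1), (3,3), (3,5), (3,7), (3,9)}, so |H| = 20.

20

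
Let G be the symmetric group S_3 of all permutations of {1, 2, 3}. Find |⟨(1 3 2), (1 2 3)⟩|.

|⟨(1 3 2)⟩| = 3 and |⟨(1 2 3)⟩| = 3, so |H| is a multiple of lcm(3, 3) = 3 and divides |G| = 6.
Closing under the operation: H = {e, (1 2 3), (1 3 2)}, so |H| = 3.

3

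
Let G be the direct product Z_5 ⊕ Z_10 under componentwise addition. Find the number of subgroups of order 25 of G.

1

|G| = 50 and 25 | 50, so subgroups of order 25 are possible by Lagrange.
The subgroups of order 25 are: {(0,0), (0,2), (0,4), (0,6), (0,8), (1,0), (1,2), (1,4), (1,6), (1,8), (2,0), (2,2), (2,4), (2,6), (2,8), (3,0), (3,2), (3,4), (3,6), (3,8), (4,0), (4,2), (4,4), (4,6), (4,8)}.
So G has 1 subgroup of order 25.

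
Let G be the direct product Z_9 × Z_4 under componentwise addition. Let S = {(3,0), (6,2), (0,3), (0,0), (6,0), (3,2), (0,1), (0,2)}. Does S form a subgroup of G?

No

|S| = 8 does not divide |G| = 36, so by Lagrange S is not a subgroup.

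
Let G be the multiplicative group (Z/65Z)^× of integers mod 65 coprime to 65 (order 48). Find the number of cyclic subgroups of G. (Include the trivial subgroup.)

A cyclic subgroup of order d is generated by each of its φ(d) elements of order d, so the cyclic subgroups of order d number (#elements of order d)/φ(d).
Cyclic subgroups by order — order 1: 1; order 2: 3; order 3: 1; order 4: 6; order 6: 3; order 12: 6.
Total: 20.

20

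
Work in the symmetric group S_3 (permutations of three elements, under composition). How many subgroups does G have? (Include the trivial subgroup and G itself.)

6

|G| = 6, so by Lagrange every subgroup order divides 6. Divisors: 1, 2, 3, 6.
Subgroups by order — order 1: 1; order 2: 3; order 3: 1; order 6: 1.
Total: 1 + 3 + 1 + 1 = 6.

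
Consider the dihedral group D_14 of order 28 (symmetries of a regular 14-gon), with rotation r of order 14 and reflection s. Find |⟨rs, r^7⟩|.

4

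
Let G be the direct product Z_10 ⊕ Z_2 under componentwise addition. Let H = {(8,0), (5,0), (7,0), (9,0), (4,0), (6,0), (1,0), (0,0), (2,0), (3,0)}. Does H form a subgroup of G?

Yes

|H| = 10 divides |G| = 20, consistent with Lagrange.
H contains the identity, every element's inverse is in H, and H is closed under +: it is a subgroup.
In fact H = ⟨(9,0)⟩.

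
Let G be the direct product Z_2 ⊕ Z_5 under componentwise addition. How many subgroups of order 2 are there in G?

|G| = 10 and 2 | 10, so subgroups of order 2 are possible by Lagrange.
The subgroups of order 2 are: {(0,0), (1,0)}.
So G has 1 subgroup of order 2.

1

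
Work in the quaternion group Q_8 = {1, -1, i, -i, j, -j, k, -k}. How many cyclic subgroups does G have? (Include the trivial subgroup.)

5

Each element a generates a cyclic subgroup ⟨a⟩; distinct elements may generate the same one (a cyclic group of order d has φ(d) generators).
Cyclic subgroups by order — order 1: 1; order 2: 1; order 4: 3.
Total: 5.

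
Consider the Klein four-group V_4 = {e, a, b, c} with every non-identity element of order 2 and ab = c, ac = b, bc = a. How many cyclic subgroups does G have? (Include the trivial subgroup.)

4

Each element a generates a cyclic subgroup ⟨a⟩; distinct elements may generate the same one (a cyclic group of order d has φ(d) generators).
Cyclic subgroups by order — order 1: 1; order 2: 3.
Total: 4.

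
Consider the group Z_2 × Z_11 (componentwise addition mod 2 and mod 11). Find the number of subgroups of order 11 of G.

|G| = 22 and 11 | 22, so subgroups of order 11 are possible by Lagrange.
The subgroups of order 11 are: {(0,0), (0,1), (0,2), (0,3), (0,4), (0,5), (0,6), (0,7), (0,8), (0,9), (0,10)}.
So G has 1 subgroup of order 11.

1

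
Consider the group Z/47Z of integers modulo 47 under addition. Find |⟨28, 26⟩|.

47

|⟨28⟩| = 47 and |⟨26⟩| = 47, so |H| is a multiple of lcm(47, 47) = 47 and divides |G| = 47.
Closing {28, 26} under the group operation gives all of G, so |H| = 47.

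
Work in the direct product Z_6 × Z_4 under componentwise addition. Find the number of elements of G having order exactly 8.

0

An element (a,b) has order lcm(ord(a), ord(b)); count pairs with lcm equal to 8.
Enumerating gives 0 such elements.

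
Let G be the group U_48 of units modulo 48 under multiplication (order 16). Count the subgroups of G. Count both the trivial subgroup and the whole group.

27

|G| = 16, so by Lagrange every subgroup order divides 16. Divisors: 1, 2, 4, 8, 16.
Subgroups by order — order 1: 1; order 2: 7; order 4: 11; order 8: 7; order 16: 1.
Total: 1 + 7 + 11 + 7 + 1 = 27.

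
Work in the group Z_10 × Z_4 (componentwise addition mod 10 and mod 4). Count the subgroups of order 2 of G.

3

|G| = 40 and 2 | 40, so subgroups of order 2 are possible by Lagrange.
The subgroups of order 2 are: {(0,0), (0,2)}; {(0,0), (5,0)}; {(0,0), (5,2)}.
So G has 3 subgroups of order 2.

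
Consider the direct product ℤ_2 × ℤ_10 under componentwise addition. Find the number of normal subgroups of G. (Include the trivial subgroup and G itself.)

10

G is abelian, so every subgroup is normal.
G has 10 subgroups in total, hence 10 normal subgroups.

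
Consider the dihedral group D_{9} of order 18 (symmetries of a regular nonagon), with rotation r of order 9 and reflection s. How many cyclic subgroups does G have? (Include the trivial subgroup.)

12

Each element a generates a cyclic subgroup ⟨a⟩; distinct elements may generate the same one (a cyclic group of order d has φ(d) generators).
Cyclic subgroups by order — order 1: 1; order 2: 9; order 3: 1; order 9: 1.
Total: 12.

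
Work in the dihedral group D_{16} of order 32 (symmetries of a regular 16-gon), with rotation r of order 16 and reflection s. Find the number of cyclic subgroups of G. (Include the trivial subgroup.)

Group the elements of G by the cyclic subgroup they generate; each cyclic subgroup of order d accounts for φ(d) elements.
Cyclic subgroups by order — order 1: 1; order 2: 17; order 4: 1; order 8: 1; order 16: 1.
Total: 21.

21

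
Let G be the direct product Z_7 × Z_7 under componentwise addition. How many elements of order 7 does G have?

48

An element (a,b) has order lcm(ord(a), ord(b)); count pairs with lcm equal to 7.
Enumerating gives 48 such elements.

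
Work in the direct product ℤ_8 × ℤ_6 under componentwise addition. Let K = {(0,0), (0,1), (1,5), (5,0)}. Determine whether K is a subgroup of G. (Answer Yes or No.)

No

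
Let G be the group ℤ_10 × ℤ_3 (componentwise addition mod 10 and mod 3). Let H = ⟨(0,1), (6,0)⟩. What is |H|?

15

|⟨(0,1)⟩| = 3 and |⟨(6,0)⟩| = 5, so |H| is a multiple of lcm(3, 5) = 15 and divides |G| = 30.
Closing under the operation: H = {(0,0), (0,1), (0,2), (2,0), (2,1), (2,2), (4,0), (4,1), (4,2), (6,0), (6,1), (6,2), (8,0), (8,1), (8,2)}, so |H| = 15.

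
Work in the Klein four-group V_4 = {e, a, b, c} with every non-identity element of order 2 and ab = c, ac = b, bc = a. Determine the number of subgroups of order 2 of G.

|G| = 4 and 2 | 4, so subgroups of order 2 are possible by Lagrange.
The subgroups of order 2 are: {e, a}; {e, b}; {e, c}.
So G has 3 subgroups of order 2.

3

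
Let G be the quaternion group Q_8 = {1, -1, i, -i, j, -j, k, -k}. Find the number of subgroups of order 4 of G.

3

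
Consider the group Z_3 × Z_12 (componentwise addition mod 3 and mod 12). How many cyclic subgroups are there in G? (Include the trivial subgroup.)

15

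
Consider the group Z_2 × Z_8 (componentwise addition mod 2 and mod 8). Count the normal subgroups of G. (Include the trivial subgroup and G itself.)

G is abelian, so every subgroup is normal.
G has 11 subgroups in total, hence 11 normal subgroups.

11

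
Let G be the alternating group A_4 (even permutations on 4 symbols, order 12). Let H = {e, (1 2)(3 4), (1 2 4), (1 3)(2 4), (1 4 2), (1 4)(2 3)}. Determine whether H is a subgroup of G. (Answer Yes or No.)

Closure fails: (1 2 4) ∘ (1 2)(3 4) = (1 4 3) ∉ H. So H is not a subgroup.

No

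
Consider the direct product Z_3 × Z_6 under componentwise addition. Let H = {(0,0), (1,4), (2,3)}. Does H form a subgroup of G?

(2,3) ∈ H but its inverse (1,3) ∉ H, so H is not a subgroup.

No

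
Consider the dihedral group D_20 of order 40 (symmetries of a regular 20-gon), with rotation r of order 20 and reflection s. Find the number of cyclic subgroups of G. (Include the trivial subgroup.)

26

A cyclic subgroup of order d is generated by each of its φ(d) elements of order d, so the cyclic subgroups of order d number (#elements of order d)/φ(d).
Cyclic subgroups by order — order 1: 1; order 2: 21; order 4: 1; order 5: 1; order 10: 1; order 20: 1.
Total: 26.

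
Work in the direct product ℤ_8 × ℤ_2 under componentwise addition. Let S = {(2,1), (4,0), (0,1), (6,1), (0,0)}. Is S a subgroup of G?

No

|S| = 5 does not divide |G| = 16, so by Lagrange S is not a subgroup.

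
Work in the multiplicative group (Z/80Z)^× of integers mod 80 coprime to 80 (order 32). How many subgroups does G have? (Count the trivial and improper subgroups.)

54

|G| = 32, so by Lagrange every subgroup order divides 32. Divisors: 1, 2, 4, 8, 16, 32.
Subgroups by order — order 1: 1; order 2: 7; order 4: 19; order 8: 19; order 16: 7; order 32: 1.
Total: 1 + 7 + 19 + 19 + 7 + 1 = 54.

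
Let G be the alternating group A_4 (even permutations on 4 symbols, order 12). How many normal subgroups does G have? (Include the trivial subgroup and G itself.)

3

G has 10 subgroups. Checking conjugation-invariance by order — order 1: 1/1 normal; order 2: 0/3 normal; order 3: 0/4 normal; order 4: 1/1 normal; order 12: 1/1 normal.
Total normal subgroups: 3.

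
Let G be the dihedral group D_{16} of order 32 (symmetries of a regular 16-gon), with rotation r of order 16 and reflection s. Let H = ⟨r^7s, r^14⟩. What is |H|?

16

|⟨r^7s⟩| = 2 and |⟨r^14⟩| = 8, so |H| is a multiple of lcm(2, 8) = 8 and divides |G| = 32.
Closing under the operation: H = {e, r^2, r^4, r^6, r^8, r^10, r^12, r^14, rs, r^3s, r^5s, r^7s, r^9s, r^11s, r^13s, r^15s}, so |H| = 16.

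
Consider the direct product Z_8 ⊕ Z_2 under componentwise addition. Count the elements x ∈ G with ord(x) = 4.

An element (a,b) has order lcm(ord(a), ord(b)); count pairs with lcm equal to 4.
Enumerating gives 4 such elements.

4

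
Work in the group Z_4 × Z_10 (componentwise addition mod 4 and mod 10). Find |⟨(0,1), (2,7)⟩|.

20

|⟨(0,1)⟩| = 10 and |⟨(2,7)⟩| = 10, so |H| is a multiple of lcm(10, 10) = 10 and divides |G| = 40.
Closing under the operation: H = {(0,0), (0,1), (0,2), (0,3), (0,4), (0,5), (0,6), (0,7), (0,8), (0,9), (2,0), (2,1), (2,2), (2,3), (2,4), (2,5), (2,6), (2,7), (2,8), (2,9)}, so |H| = 20.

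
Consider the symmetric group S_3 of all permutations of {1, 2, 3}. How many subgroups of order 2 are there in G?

3

|G| = 6 and 2 | 6, so subgroups of order 2 are possible by Lagrange.
The subgroups of order 2 are: {e, (1 2)}; {e, (1 3)}; {e, (2 3)}.
So G has 3 subgroups of order 2.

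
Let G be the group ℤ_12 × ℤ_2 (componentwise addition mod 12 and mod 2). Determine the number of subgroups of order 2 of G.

|G| = 24 and 2 | 24, so subgroups of order 2 are possible by Lagrange.
The subgroups of order 2 are: {(0,0), (0,1)}; {(0,0), (6,0)}; {(0,0), (6,1)}.
So G has 3 subgroups of order 2.

3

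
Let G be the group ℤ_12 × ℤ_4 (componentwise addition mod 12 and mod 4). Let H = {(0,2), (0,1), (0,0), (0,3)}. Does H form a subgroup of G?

Yes

|H| = 4 divides |G| = 48, consistent with Lagrange.
H contains the identity, every element's inverse is in H, and H is closed under +: it is a subgroup.
In fact H = ⟨(0,1)⟩.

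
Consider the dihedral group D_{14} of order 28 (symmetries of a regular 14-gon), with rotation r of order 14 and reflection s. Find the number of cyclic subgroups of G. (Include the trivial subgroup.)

Each element a generates a cyclic subgroup ⟨a⟩; distinct elements may generate the same one (a cyclic group of order d has φ(d) generators).
Cyclic subgroups by order — order 1: 1; order 2: 15; order 7: 1; order 14: 1.
Total: 18.

18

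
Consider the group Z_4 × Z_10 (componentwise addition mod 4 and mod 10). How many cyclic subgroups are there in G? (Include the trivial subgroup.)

12

Each element a generates a cyclic subgroup ⟨a⟩; distinct elements may generate the same one (a cyclic group of order d has φ(d) generators).
Cyclic subgroups by order — order 1: 1; order 2: 3; order 4: 2; order 5: 1; order 10: 3; order 20: 2.
Total: 12.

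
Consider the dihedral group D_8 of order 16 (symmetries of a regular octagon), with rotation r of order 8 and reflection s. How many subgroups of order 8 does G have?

|G| = 16 and 8 | 16, so subgroups of order 8 are possible by Lagrange.
The subgroups of order 8 are: {e, r, r^2, r^3, r^4, r^5, r^6, r^7}; {e, r^2, r^4, r^6, s, r^2s, r^4s, r^6s}; {e, r^2, r^4, r^6, rs, r^3s, r^5s, r^7s}.
So G has 3 subgroups of order 8.

3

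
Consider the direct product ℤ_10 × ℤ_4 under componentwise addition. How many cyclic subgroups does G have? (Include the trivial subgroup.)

Each element a generates a cyclic subgroup ⟨a⟩; distinct elements may generate the same one (a cyclic group of order d has φ(d) generators).
Cyclic subgroups by order — order 1: 1; order 2: 3; order 4: 2; order 5: 1; order 10: 3; order 20: 2.
Total: 12.

12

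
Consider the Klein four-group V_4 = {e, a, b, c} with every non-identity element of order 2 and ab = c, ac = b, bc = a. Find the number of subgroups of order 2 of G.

3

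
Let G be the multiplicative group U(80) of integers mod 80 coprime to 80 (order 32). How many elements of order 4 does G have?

Enumerating element orders in G gives 24 elements of order 4.

24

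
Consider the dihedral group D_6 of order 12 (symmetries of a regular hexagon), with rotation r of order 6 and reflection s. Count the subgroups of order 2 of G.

|G| = 12 and 2 | 12, so subgroups of order 2 are possible by Lagrange.
The subgroups of order 2 are: {e, r^2s}; {e, r^3}; {e, r^3s}; {e, r^4s}; … (7 in all).
So G has 7 subgroups of order 2.

7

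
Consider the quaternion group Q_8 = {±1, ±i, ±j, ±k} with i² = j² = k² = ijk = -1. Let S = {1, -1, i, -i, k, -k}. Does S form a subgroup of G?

|S| = 6 does not divide |G| = 8, so by Lagrange S is not a subgroup.

No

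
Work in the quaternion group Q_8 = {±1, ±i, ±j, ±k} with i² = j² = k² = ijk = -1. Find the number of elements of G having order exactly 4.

6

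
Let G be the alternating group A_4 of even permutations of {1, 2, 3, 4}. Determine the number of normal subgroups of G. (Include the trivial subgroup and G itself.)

3

G has 10 subgroups. Checking conjugation-invariance by order — order 1: 1/1 normal; order 2: 0/3 normal; order 3: 0/4 normal; order 4: 1/1 normal; order 12: 1/1 normal.
Total normal subgroups: 3.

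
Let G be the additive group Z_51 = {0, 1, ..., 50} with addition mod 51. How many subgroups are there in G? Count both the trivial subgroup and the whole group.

Subgroups of the cyclic group Z_51 correspond bijectively to divisors of 51.
Divisors of 51: 1, 3, 17, 51.
So Z_51 has 4 subgroups.

4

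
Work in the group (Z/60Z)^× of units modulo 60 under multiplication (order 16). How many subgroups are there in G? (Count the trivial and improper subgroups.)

|G| = 16, so by Lagrange every subgroup order divides 16. Divisors: 1, 2, 4, 8, 16.
Subgroups by order — order 1: 1; order 2: 7; order 4: 11; order 8: 7; order 16: 1.
Total: 1 + 7 + 11 + 7 + 1 = 27.

27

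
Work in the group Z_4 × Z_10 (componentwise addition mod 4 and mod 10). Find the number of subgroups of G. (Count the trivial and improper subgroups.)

16

|G| = 40, so by Lagrange every subgroup order divides 40. Divisors: 1, 2, 4, 5, 8, 10, 20, 40.
Subgroups by order — order 1: 1; order 2: 3; order 4: 3; order 5: 1; order 8: 1; order 10: 3; order 20: 3; order 40: 1.
Total: 1 + 3 + 3 + 1 + 1 + 3 + 3 + 1 = 16.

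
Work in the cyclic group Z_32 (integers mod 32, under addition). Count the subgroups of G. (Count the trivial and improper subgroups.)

6

Subgroups of the cyclic group Z_32 correspond bijectively to divisors of 32.
Divisors of 32: 1, 2, 4, 8, 16, 32.
So Z_32 has 6 subgroups.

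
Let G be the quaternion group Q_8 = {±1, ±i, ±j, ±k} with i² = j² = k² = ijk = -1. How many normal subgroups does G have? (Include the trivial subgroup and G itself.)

6

G has 6 subgroups. Checking conjugation-invariance by order — order 1: 1/1 normal; order 2: 1/1 normal; order 4: 3/3 normal; order 8: 1/1 normal.
Total normal subgroups: 6.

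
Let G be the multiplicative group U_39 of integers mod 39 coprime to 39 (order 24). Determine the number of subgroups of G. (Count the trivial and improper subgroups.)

|G| = 24, so by Lagrange every subgroup order divides 24. Divisors: 1, 2, 3, 4, 6, 8, 12, 24.
Subgroups by order — order 1: 1; order 2: 3; order 3: 1; order 4: 3; order 6: 3; order 8: 1; order 12: 3; order 24: 1.
Total: 1 + 3 + 1 + 3 + 3 + 1 + 3 + 1 = 16.

16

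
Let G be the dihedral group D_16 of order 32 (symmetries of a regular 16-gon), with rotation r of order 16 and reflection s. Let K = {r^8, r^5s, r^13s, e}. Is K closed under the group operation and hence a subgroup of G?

|K| = 4 divides |G| = 32, consistent with Lagrange.
K contains the identity, every element's inverse is in K, and K is closed under ·: it is a subgroup.

Yes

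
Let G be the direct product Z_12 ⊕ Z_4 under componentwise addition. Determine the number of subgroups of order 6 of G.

3

|G| = 48 and 6 | 48, so subgroups of order 6 are possible by Lagrange.
The subgroups of order 6 are: {(0,0), (0,2), (4,0), (4,2), (8,0), (8,2)}; {(0,0), (2,0), (4,0), (6,0), (8,0), (10,0)}; {(0,0), (2,2), (4,0), (6,2), (8,0), (10,2)}.
So G has 3 subgroups of order 6.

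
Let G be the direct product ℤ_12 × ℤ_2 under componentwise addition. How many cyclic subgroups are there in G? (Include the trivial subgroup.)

12

Group the elements of G by the cyclic subgroup they generate; each cyclic subgroup of order d accounts for φ(d) elements.
Cyclic subgroups by order — order 1: 1; order 2: 3; order 3: 1; order 4: 2; order 6: 3; order 12: 2.
Total: 12.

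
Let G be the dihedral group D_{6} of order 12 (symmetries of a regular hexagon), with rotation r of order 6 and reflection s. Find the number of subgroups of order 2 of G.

7

|G| = 12 and 2 | 12, so subgroups of order 2 are possible by Lagrange.
The subgroups of order 2 are: {e, r^2s}; {e, r^3}; {e, r^3s}; {e, r^4s}; … (7 in all).
So G has 7 subgroups of order 2.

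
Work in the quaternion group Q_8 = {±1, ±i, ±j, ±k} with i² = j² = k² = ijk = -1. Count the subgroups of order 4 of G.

3

|G| = 8 and 4 | 8, so subgroups of order 4 are possible by Lagrange.
The subgroups of order 4 are: {1, -1, i, -i}; {1, -1, j, -j}; {1, -1, k, -k}.
So G has 3 subgroups of order 4.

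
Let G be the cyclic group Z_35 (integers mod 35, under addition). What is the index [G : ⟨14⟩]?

|⟨14⟩| = 5 and |G| = 35.
By Lagrange, [G : H] = |G|/|H| = 35/5 = 7.

7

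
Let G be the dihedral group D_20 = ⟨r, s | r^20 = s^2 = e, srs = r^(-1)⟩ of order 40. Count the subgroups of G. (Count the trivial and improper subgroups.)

48

|G| = 40, so by Lagrange every subgroup order divides 40. Divisors: 1, 2, 4, 5, 8, 10, 20, 40.
Subgroups by order — order 1: 1; order 2: 21; order 4: 11; order 5: 1; order 8: 5; order 10: 5; order 20: 3; order 40: 1.
Total: 1 + 21 + 11 + 1 + 5 + 5 + 3 + 1 = 48.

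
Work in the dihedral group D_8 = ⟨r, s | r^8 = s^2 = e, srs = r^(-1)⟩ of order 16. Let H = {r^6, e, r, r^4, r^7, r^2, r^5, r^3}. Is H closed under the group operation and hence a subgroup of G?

|H| = 8 divides |G| = 16, consistent with Lagrange.
H contains the identity, every element's inverse is in H, and H is closed under ·: it is a subgroup.
In fact H = ⟨r^7⟩.

Yes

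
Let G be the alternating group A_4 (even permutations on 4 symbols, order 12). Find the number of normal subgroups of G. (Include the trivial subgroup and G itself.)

3

G has 10 subgroups. Checking conjugation-invariance by order — order 1: 1/1 normal; order 2: 0/3 normal; order 3: 0/4 normal; order 4: 1/1 normal; order 12: 1/1 normal.
Total normal subgroups: 3.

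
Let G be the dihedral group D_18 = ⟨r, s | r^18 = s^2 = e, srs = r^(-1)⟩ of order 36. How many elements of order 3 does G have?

The elements of order 3 are: r^6, r^12.
That's 2.

2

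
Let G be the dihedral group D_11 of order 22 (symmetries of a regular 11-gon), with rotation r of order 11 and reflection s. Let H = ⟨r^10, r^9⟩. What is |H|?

11

|⟨r^10⟩| = 11 and |⟨r^9⟩| = 11, so |H| is a multiple of lcm(11, 11) = 11 and divides |G| = 22.
Closing under the operation: H = {e, r, r^2, r^3, r^4, r^5, r^6, r^7, r^8, r^9, r^10}, so |H| = 11.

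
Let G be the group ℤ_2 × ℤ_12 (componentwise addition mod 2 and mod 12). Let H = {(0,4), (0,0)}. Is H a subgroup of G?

(0,4) ∈ H but its inverse (0,8) ∉ H, so H is not a subgroup.

No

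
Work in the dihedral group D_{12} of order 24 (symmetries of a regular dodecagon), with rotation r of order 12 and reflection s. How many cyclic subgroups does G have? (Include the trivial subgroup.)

Group the elements of G by the cyclic subgroup they generate; each cyclic subgroup of order d accounts for φ(d) elements.
Cyclic subgroups by order — order 1: 1; order 2: 13; order 3: 1; order 4: 1; order 6: 1; order 12: 1.
Total: 18.

18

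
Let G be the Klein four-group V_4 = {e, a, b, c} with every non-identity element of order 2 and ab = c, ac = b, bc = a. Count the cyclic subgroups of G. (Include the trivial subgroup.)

4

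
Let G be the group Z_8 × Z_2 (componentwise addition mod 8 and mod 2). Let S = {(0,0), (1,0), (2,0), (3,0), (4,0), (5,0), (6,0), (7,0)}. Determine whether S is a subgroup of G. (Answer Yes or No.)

Yes

|S| = 8 divides |G| = 16, consistent with Lagrange.
S contains the identity, every element's inverse is in S, and S is closed under +: it is a subgroup.
In fact S = ⟨(7,0)⟩.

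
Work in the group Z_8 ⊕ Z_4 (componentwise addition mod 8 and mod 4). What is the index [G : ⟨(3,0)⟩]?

4

|⟨(3,0)⟩| = 8 and |G| = 32.
By Lagrange, [G : H] = |G|/|H| = 32/8 = 4.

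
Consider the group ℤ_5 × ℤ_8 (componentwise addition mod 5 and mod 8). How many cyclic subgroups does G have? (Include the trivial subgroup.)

A cyclic subgroup of order d is generated by each of its φ(d) elements of order d, so the cyclic subgroups of order d number (#elements of order d)/φ(d).
Cyclic subgroups by order — order 1: 1; order 2: 1; order 4: 1; order 5: 1; order 8: 1; order 10: 1; order 20: 1; order 40: 1.
Total: 8.

8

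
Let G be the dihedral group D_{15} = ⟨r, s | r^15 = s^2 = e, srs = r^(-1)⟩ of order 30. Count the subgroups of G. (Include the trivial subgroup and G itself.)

|G| = 30, so by Lagrange every subgroup order divides 30. Divisors: 1, 2, 3, 5, 6, 10, 15, 30.
Subgroups by order — order 1: 1; order 2: 15; order 3: 1; order 5: 1; order 6: 5; order 10: 3; order 15: 1; order 30: 1.
Total: 1 + 15 + 1 + 1 + 5 + 3 + 1 + 1 = 28.

28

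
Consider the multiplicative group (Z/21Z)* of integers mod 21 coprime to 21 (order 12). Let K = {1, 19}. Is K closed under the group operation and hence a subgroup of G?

19 ∈ K but its inverse 10 ∉ K, so K is not a subgroup.

No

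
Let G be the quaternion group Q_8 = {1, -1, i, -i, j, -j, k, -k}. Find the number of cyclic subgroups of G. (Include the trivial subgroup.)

A cyclic subgroup of order d is generated by each of its φ(d) elements of order d, so the cyclic subgroups of order d number (#elements of order d)/φ(d).
Cyclic subgroups by order — order 1: 1; order 2: 1; order 4: 3.
Total: 5.

5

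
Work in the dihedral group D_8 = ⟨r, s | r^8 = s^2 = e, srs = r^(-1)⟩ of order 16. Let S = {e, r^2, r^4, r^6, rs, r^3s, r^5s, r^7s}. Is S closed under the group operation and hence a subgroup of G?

Yes

|S| = 8 divides |G| = 16, consistent with Lagrange.
S contains the identity, every element's inverse is in S, and S is closed under ·: it is a subgroup.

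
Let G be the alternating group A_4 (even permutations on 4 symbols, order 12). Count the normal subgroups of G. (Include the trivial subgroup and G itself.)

3

G has 10 subgroups. Checking conjugation-invariance by order — order 1: 1/1 normal; order 2: 0/3 normal; order 3: 0/4 normal; order 4: 1/1 normal; order 12: 1/1 normal.
Total normal subgroups: 3.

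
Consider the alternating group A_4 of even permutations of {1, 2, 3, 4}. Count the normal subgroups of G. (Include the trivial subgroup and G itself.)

G has 10 subgroups. Checking conjugation-invariance by order — order 1: 1/1 normal; order 2: 0/3 normal; order 3: 0/4 normal; order 4: 1/1 normal; order 12: 1/1 normal.
Total normal subgroups: 3.

3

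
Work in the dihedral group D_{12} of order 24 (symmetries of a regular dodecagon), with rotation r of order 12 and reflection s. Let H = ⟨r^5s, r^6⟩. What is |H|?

|⟨r^5s⟩| = 2 and |⟨r^6⟩| = 2, so |H| is a multiple of lcm(2, 2) = 2 and divides |G| = 24.
Closing under the operation: H = {e, r^6, r^5s, r^11s}, so |H| = 4.

4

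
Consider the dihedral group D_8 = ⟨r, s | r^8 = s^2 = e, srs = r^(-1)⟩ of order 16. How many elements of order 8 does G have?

4

The elements of order 8 are: r, r^3, r^5, r^7.
That's 4.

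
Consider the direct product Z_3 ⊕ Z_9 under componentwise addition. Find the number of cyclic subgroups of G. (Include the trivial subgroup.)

Each element a generates a cyclic subgroup ⟨a⟩; distinct elements may generate the same one (a cyclic group of order d has φ(d) generators).
Cyclic subgroups by order — order 1: 1; order 3: 4; order 9: 3.
Total: 8.

8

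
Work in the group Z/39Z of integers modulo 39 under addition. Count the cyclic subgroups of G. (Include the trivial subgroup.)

4

Each element a generates a cyclic subgroup ⟨a⟩; distinct elements may generate the same one (a cyclic group of order d has φ(d) generators).
Cyclic subgroups by order — order 1: 1; order 3: 1; order 13: 1; order 39: 1.
Total: 4.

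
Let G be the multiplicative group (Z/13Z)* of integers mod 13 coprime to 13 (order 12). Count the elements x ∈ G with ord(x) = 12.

4

The elements of order 12 are: 2, 6, 7, 11.
That's 4.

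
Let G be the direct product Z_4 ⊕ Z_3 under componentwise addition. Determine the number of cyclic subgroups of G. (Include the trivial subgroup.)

6

Each element a generates a cyclic subgroup ⟨a⟩; distinct elements may generate the same one (a cyclic group of order d has φ(d) generators).
Cyclic subgroups by order — order 1: 1; order 2: 1; order 3: 1; order 4: 1; order 6: 1; order 12: 1.
Total: 6.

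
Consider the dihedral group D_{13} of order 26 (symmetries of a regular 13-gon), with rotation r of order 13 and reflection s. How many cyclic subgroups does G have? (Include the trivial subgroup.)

15

Group the elements of G by the cyclic subgroup they generate; each cyclic subgroup of order d accounts for φ(d) elements.
Cyclic subgroups by order — order 1: 1; order 2: 13; order 13: 1.
Total: 15.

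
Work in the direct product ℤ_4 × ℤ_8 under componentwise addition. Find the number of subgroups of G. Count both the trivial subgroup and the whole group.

22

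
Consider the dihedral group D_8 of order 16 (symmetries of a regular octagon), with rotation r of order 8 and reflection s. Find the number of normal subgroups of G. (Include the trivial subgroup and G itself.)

G has 19 subgroups. Checking conjugation-invariance by order — order 1: 1/1 normal; order 2: 1/9 normal; order 4: 1/5 normal; order 8: 3/3 normal; order 16: 1/1 normal.
Total normal subgroups: 7.

7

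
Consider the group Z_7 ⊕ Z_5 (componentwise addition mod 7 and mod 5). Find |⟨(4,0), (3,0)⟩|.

7

|⟨(4,0)⟩| = 7 and |⟨(3,0)⟩| = 7, so |H| is a multiple of lcm(7, 7) = 7 and divides |G| = 35.
Closing under the operation: H = {(0,0), (1,0), (2,0), (3,0), (4,0), (5,0), (6,0)}, so |H| = 7.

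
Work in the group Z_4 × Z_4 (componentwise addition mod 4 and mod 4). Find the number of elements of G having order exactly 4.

An element (a,b) has order lcm(ord(a), ord(b)); count pairs with lcm equal to 4.
Enumerating gives 12 such elements.

12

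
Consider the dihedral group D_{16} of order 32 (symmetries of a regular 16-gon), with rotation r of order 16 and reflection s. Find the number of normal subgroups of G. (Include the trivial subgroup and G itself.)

G has 36 subgroups. Checking conjugation-invariance by order — order 1: 1/1 normal; order 2: 1/17 normal; order 4: 1/9 normal; order 8: 1/5 normal; order 16: 3/3 normal; order 32: 1/1 normal.
Total normal subgroups: 8.

8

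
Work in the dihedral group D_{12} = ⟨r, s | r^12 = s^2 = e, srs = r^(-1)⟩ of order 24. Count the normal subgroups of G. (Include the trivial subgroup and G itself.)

G has 34 subgroups. Checking conjugation-invariance by order — order 1: 1/1 normal; order 2: 1/13 normal; order 3: 1/1 normal; order 4: 1/7 normal; order 6: 1/5 normal; order 8: 0/3 normal; order 12: 3/3 normal; order 24: 1/1 normal.
Total normal subgroups: 9.

9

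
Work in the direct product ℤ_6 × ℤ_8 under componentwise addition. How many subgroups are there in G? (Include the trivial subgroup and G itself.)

22

|G| = 48, so by Lagrange every subgroup order divides 48. Divisors: 1, 2, 3, 4, 6, 8, 12, 16, 24, 48.
Subgroups by order — order 1: 1; order 2: 3; order 3: 1; order 4: 3; order 6: 3; order 8: 3; order 12: 3; order 16: 1; order 24: 3; order 48: 1.
Total: 1 + 3 + 1 + 3 + 3 + 3 + 3 + 1 + 3 + 1 = 22.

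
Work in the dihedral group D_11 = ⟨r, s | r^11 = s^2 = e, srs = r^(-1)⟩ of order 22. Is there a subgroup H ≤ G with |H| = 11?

11 | 22. A subgroup of order 11 is {e, r, r^2, r^3, r^4, r^5, r^6, r^7, r^8, r^9, r^10}.

Yes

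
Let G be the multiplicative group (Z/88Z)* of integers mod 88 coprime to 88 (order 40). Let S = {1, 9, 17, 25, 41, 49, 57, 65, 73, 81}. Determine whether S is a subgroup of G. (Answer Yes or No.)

Yes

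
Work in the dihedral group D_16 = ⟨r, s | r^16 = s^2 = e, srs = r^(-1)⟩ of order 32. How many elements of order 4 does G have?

The elements of order 4 are: r^4, r^12.
That's 2.

2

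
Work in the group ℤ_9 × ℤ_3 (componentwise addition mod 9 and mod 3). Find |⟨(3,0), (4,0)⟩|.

|⟨(3,0)⟩| = 3 and |⟨(4,0)⟩| = 9, so |H| is a multiple of lcm(3, 9) = 9 and divides |G| = 27.
Closing under the operation: H = {(0,0), (1,0), (2,0), (3,0), (4,0), (5,0), (6,0), (7,0), (8,0)}, so |H| = 9.

9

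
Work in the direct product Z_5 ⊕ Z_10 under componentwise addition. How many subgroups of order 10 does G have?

6

|G| = 50 and 10 | 50, so subgroups of order 10 are possible by Lagrange.
The subgroups of order 10 are: {(0,0), (0,1), (0,2), (0,3), (0,4), (0,5), (0,6), (0,7), (0,8), (0,9)}; {(0,0), (0,5), (1,0), (1,5), (2,0), (2,5), (3,0), (3,5), (4,0), (4,5)}; {(0,0), (0,5), (1,1), (1,6), (2,2), (2,7), (3,3), (3,8), (4,4), (4,9)}; {(0,0), (0,5), (1,2), (1,7), (2,4), (2,9), (3,1), (3,6), (4,3), (4,8)}; … (6 in all).
So G has 6 subgroups of order 10.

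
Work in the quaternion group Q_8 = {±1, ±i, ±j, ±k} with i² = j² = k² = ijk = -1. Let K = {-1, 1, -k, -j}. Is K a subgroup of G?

No

-k ∈ K but its inverse k ∉ K, so K is not a subgroup.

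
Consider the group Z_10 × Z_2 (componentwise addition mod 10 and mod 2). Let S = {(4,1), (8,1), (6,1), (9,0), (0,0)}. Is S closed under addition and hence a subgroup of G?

No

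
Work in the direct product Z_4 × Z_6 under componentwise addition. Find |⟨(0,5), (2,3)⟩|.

|⟨(0,5)⟩| = 6 and |⟨(2,3)⟩| = 2, so |H| is a multiple of lcm(6, 2) = 6 and divides |G| = 24.
Closing under the operation: H = {(0,0), (0,1), (0,2), (0,3), (0,4), (0,5), (2,0), (2,1), (2,2), (2,3), (2,4), (2,5)}, so |H| = 12.

12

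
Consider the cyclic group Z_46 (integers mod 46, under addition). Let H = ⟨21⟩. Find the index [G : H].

|⟨21⟩| = 46 and |G| = 46.
By Lagrange, [G : H] = |G|/|H| = 46/46 = 1.

1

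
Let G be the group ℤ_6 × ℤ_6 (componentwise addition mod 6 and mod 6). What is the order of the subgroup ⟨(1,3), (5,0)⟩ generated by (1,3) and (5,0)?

|⟨(1,3)⟩| = 6 and |⟨(5,0)⟩| = 6, so |H| is a multiple of lcm(6, 6) = 6 and divides |G| = 36.
Closing under the operation: H = {(0,0), (0,3), (1,0), (1,3), (2,0), (2,3), (3,0), (3,3), (4,0), (4,3), (5,0), (5,3)}, so |H| = 12.

12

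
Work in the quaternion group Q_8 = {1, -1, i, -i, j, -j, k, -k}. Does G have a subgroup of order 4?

4 | 8. A subgroup of order 4 is {1, -1, i, -i}.

Yes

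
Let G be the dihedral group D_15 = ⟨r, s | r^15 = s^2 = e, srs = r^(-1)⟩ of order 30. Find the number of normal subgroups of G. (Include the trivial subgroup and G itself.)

5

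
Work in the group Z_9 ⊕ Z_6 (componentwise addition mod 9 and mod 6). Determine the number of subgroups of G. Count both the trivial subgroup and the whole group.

20

|G| = 54, so by Lagrange every subgroup order divides 54. Divisors: 1, 2, 3, 6, 9, 18, 27, 54.
Subgroups by order — order 1: 1; order 2: 1; order 3: 4; order 6: 4; order 9: 4; order 18: 4; order 27: 1; order 54: 1.
Total: 1 + 1 + 4 + 4 + 4 + 4 + 1 + 1 = 20.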